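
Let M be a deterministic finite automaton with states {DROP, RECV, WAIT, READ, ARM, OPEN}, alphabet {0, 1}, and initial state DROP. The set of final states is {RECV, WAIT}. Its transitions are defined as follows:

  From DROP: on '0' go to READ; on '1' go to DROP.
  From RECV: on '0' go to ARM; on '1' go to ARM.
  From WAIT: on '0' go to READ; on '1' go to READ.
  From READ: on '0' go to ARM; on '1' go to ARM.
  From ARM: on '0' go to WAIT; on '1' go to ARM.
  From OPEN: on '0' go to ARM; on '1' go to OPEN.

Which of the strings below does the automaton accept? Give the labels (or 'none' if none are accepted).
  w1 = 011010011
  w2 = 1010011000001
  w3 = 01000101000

none

w1: DROP → READ → ARM → ARM → WAIT → READ → ARM → WAIT → READ → ARM  → end ARM, rejected
w2: DROP → DROP → READ → ARM → WAIT → READ → ARM → ARM → WAIT → READ → ARM → WAIT → READ → ARM  → end ARM, rejected
w3: DROP → READ → ARM → WAIT → READ → ARM → ARM → WAIT → READ → ARM → WAIT → READ  → end READ, rejected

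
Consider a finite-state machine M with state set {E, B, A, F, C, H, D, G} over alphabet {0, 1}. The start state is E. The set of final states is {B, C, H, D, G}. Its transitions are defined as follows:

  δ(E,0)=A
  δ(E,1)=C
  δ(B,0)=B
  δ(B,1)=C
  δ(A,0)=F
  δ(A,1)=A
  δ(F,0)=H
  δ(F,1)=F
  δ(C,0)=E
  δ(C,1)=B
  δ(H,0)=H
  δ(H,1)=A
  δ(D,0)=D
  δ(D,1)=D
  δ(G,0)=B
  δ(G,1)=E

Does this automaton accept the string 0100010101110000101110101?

start at E
read '0': E → A
read '1': A → A
read '0': A → F
read '0': F → H
read '0': H → H
read '1': H → A
read '0': A → F
read '1': F → F
read '0': F → H
read '1': H → A
read '1': A → A
read '1': A → A
read '0': A → F
read '0': F → H
read '0': H → H
read '0': H → H
read '1': H → A
read '0': A → F
read '1': F → F
read '1': F → F
read '1': F → F
read '0': F → H
read '1': H → A
read '0': A → F
read '1': F → F
End state F is not accepting.

No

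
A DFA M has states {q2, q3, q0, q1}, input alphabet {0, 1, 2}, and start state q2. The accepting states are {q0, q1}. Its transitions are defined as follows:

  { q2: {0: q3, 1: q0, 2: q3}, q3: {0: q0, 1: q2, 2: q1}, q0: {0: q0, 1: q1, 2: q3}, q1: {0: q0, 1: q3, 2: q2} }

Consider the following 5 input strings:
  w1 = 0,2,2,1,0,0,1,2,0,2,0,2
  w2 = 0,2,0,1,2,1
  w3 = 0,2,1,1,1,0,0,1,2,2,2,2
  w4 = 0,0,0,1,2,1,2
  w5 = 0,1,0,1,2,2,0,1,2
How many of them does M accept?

w1: q2 → q3 → q1 → q2 → q0 → q0 → q0 → q1 → q2 → q3 → q1 → q0 → q3  → end q3, rejected
w2: q2 → q3 → q1 → q0 → q1 → q2 → q0  → end q0, accepted
w3: q2 → q3 → q1 → q3 → q2 → q0 → q0 → q0 → q1 → q2 → q3 → q1 → q2  → end q2, rejected
w4: q2 → q3 → q0 → q0 → q1 → q2 → q0 → q3  → end q3, rejected
w5: q2 → q3 → q2 → q3 → q2 → q3 → q1 → q0 → q1 → q2  → end q2, rejected

1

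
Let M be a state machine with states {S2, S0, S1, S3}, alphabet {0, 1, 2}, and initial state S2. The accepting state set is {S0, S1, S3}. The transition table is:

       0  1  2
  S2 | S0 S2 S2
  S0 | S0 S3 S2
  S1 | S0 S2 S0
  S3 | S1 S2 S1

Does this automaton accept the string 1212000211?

No

S2 → S2 → S2 → S2 → S2 → S0 → S0 → S0 → S2 → S2 → S2
End state S2 is not accepting.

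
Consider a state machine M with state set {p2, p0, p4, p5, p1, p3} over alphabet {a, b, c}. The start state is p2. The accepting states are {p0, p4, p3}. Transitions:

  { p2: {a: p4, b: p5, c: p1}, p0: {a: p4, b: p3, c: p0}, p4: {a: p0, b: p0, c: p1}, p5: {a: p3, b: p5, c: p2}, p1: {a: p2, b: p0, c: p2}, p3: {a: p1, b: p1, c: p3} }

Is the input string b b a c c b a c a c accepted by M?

start at p2
read 'b': p2 → p5
read 'b': p5 → p5
read 'a': p5 → p3
read 'c': p3 → p3
read 'c': p3 → p3
read 'b': p3 → p1
read 'a': p1 → p2
read 'c': p2 → p1
read 'a': p1 → p2
read 'c': p2 → p1
End state p1 is not accepting.

No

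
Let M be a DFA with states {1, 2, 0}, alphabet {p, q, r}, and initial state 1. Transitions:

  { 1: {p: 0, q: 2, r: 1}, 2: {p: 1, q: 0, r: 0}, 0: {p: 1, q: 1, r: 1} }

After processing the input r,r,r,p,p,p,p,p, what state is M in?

start at 1
read 'r': 1 → 1
read 'r': 1 → 1
read 'r': 1 → 1
read 'p': 1 → 0
read 'p': 0 → 1
read 'p': 1 → 0
read 'p': 0 → 1
read 'p': 1 → 0

0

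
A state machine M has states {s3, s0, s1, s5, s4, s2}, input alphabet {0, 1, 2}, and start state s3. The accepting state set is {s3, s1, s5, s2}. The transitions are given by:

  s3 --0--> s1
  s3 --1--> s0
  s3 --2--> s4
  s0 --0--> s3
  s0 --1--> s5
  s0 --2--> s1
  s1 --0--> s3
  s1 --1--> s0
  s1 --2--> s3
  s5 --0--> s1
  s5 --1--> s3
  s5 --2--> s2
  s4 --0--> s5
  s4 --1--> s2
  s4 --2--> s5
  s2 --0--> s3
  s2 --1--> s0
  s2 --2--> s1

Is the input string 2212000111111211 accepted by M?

s3 → s4 → s5 → s3 → s4 → s5 → s1 → s3 → s0 → s5 → s3 → s0 → s5 → s3 → s4 → s2 → s0
End state s0 is not accepting.

No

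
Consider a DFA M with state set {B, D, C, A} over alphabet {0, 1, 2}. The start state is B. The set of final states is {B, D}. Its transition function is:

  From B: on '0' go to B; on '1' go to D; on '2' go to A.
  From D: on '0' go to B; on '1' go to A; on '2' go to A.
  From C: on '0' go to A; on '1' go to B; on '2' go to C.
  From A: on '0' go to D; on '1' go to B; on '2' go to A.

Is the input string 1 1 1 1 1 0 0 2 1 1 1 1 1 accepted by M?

Yes

start at B
read '1': B → D
read '1': D → A
read '1': A → B
read '1': B → D
read '1': D → A
read '0': A → D
read '0': D → B
read '2': B → A
read '1': A → B
read '1': B → D
read '1': D → A
read '1': A → B
read '1': B → D
End state D is accepting.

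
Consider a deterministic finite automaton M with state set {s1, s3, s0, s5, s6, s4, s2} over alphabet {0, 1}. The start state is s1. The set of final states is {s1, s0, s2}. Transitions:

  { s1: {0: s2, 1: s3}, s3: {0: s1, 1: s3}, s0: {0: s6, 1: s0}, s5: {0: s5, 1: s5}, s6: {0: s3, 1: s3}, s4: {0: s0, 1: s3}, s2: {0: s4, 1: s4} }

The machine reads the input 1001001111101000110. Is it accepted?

s1 → s3 → s1 → s2 → s4 → s0 → s6 → s3 → s3 → s3 → s3 → s3 → s1 → s3 → s1 → s2 → s4 → s3 → s3 → s1
End state s1 is accepting.

Yes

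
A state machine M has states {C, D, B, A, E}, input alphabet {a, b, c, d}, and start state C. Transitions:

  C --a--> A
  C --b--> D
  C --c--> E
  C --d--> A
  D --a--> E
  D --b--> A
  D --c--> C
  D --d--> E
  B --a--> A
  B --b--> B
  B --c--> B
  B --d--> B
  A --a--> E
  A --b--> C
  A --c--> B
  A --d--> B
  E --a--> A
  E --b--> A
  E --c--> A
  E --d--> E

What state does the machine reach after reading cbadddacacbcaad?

Trace: C -c-> E -b-> A -a-> E -d-> E -d-> E -d-> E -a-> A -c-> B -a-> A -c-> B -b-> B -c-> B -a-> A -a-> E -d-> E

E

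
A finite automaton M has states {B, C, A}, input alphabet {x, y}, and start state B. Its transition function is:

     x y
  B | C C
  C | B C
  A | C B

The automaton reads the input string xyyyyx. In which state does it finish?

B

start at B
read 'x': B → C
read 'y': C → C
read 'y': C → C
read 'y': C → C
read 'y': C → C
read 'x': C → B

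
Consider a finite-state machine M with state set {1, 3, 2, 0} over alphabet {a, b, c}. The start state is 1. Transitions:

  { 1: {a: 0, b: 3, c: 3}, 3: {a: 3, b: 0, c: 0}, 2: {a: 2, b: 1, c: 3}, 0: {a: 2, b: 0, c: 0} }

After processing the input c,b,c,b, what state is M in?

start at 1
read 'c': 1 → 3
read 'b': 3 → 0
read 'c': 0 → 0
read 'b': 0 → 0

0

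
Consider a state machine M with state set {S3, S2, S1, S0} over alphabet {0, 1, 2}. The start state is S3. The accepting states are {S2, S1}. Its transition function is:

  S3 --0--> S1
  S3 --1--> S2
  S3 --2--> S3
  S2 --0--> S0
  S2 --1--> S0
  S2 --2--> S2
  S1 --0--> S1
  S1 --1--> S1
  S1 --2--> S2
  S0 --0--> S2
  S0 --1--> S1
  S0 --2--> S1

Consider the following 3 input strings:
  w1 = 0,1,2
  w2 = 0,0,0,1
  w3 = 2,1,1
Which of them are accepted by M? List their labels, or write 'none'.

w1, w2

w1:
  start at S3
  read '0': S3 → S1
  read '1': S1 → S1
  read '2': S1 → S2
  end S2, accepted
w2:
  start at S3
  read '0': S3 → S1
  read '0': S1 → S1
  read '0': S1 → S1
  read '1': S1 → S1
  end S1, accepted
w3:
  start at S3
  read '2': S3 → S3
  read '1': S3 → S2
  read '1': S2 → S0
  end S0, rejected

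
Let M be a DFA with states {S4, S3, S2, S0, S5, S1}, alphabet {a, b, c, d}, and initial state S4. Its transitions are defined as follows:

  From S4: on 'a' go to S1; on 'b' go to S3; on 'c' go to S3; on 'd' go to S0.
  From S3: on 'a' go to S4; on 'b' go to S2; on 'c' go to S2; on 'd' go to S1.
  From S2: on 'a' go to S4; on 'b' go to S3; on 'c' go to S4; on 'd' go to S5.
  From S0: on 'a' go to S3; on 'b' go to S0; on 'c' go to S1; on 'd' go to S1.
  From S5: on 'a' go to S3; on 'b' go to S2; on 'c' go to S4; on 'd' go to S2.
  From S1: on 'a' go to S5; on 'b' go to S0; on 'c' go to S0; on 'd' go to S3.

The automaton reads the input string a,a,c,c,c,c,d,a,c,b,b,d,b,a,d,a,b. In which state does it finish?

Trace: S4 -a-> S1 -a-> S5 -c-> S4 -c-> S3 -c-> S2 -c-> S4 -d-> S0 -a-> S3 -c-> S2 -b-> S3 -b-> S2 -d-> S5 -b-> S2 -a-> S4 -d-> S0 -a-> S3 -b-> S2

S2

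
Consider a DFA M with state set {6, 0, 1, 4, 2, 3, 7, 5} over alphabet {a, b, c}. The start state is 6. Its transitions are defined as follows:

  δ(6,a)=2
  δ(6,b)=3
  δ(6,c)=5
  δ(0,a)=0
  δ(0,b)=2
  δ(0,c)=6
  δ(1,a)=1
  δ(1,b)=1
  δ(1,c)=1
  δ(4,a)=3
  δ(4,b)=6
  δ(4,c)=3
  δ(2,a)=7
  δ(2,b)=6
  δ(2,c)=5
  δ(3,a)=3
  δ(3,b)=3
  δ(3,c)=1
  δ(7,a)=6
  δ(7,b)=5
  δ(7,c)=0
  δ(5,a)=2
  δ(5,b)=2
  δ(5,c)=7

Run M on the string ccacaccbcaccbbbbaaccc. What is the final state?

1

6 → 5 → 7 → 6 → 5 → 2 → 5 → 7 → 5 → 7 → 6 → 5 → 7 → 5 → 2 → 6 → 3 → 3 → 3 → 1 → 1 → 1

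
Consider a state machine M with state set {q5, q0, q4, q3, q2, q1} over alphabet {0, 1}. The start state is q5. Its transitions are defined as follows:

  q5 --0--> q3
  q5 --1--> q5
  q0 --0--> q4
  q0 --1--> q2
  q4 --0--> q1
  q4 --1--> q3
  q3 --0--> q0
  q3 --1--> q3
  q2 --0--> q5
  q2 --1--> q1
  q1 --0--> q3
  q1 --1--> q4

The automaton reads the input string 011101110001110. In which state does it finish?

start at q5
read '0': q5 → q3
read '1': q3 → q3
read '1': q3 → q3
read '1': q3 → q3
read '0': q3 → q0
read '1': q0 → q2
read '1': q2 → q1
read '1': q1 → q4
read '0': q4 → q1
read '0': q1 → q3
read '0': q3 → q0
read '1': q0 → q2
read '1': q2 → q1
read '1': q1 → q4
read '0': q4 → q1

q1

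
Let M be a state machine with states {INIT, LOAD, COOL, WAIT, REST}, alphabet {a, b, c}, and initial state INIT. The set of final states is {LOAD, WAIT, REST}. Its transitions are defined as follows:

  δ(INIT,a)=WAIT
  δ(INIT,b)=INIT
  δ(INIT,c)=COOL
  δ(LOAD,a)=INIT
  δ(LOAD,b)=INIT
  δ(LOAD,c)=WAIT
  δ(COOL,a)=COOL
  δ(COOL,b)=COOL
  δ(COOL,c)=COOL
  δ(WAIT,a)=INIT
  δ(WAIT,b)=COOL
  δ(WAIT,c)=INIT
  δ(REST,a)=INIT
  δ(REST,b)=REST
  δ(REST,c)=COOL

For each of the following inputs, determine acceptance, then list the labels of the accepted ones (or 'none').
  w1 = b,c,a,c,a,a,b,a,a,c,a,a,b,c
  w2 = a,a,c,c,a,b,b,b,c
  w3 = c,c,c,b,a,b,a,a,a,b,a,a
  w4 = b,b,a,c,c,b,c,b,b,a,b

w1: Trace: INIT -b-> INIT -c-> COOL -a-> COOL -c-> COOL -a-> COOL -a-> COOL -b-> COOL -a-> COOL -a-> COOL -c-> COOL -a-> COOL -a-> COOL -b-> COOL -c-> COOL  → end COOL, rejected
w2: Trace: INIT -a-> WAIT -a-> INIT -c-> COOL -c-> COOL -a-> COOL -b-> COOL -b-> COOL -b-> COOL -c-> COOL  → end COOL, rejected
w3: Trace: INIT -c-> COOL -c-> COOL -c-> COOL -b-> COOL -a-> COOL -b-> COOL -a-> COOL -a-> COOL -a-> COOL -b-> COOL -a-> COOL -a-> COOL  → end COOL, rejected
w4: Trace: INIT -b-> INIT -b-> INIT -a-> WAIT -c-> INIT -c-> COOL -b-> COOL -c-> COOL -b-> COOL -b-> COOL -a-> COOL -b-> COOL  → end COOL, rejected

none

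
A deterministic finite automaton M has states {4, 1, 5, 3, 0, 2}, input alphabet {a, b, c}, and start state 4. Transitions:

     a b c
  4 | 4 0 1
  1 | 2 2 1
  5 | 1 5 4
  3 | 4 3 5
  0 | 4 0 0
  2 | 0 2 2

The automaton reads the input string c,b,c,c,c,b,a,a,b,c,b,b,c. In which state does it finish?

0

start at 4
read 'c': 4 → 1
read 'b': 1 → 2
read 'c': 2 → 2
read 'c': 2 → 2
read 'c': 2 → 2
read 'b': 2 → 2
read 'a': 2 → 0
read 'a': 0 → 4
read 'b': 4 → 0
read 'c': 0 → 0
read 'b': 0 → 0
read 'b': 0 → 0
read 'c': 0 → 0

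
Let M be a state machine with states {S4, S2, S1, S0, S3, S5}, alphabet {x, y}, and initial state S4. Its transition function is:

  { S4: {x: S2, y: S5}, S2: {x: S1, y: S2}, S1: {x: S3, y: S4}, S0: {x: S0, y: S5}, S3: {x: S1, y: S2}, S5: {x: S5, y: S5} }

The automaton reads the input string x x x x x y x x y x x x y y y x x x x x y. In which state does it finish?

start at S4
read 'x': S4 → S2
read 'x': S2 → S1
read 'x': S1 → S3
read 'x': S3 → S1
read 'x': S1 → S3
read 'y': S3 → S2
read 'x': S2 → S1
read 'x': S1 → S3
read 'y': S3 → S2
read 'x': S2 → S1
read 'x': S1 → S3
read 'x': S3 → S1
read 'y': S1 → S4
read 'y': S4 → S5
read 'y': S5 → S5
read 'x': S5 → S5
read 'x': S5 → S5
read 'x': S5 → S5
read 'x': S5 → S5
read 'x': S5 → S5
read 'y': S5 → S5

S5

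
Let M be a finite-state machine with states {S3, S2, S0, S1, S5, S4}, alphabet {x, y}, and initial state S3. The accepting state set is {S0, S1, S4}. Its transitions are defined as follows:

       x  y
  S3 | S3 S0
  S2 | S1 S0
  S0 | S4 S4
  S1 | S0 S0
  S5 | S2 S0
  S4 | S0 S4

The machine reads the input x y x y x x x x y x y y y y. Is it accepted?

S3 → S3 → S0 → S4 → S4 → S0 → S4 → S0 → S4 → S4 → S0 → S4 → S4 → S4 → S4
End state S4 is accepting.

Yes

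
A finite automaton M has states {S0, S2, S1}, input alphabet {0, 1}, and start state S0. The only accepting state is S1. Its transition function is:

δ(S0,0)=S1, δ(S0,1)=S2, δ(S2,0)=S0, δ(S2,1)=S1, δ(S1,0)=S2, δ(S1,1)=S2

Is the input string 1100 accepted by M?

No

Trace: S0 -1-> S2 -1-> S1 -0-> S2 -0-> S0
End state S0 is not accepting.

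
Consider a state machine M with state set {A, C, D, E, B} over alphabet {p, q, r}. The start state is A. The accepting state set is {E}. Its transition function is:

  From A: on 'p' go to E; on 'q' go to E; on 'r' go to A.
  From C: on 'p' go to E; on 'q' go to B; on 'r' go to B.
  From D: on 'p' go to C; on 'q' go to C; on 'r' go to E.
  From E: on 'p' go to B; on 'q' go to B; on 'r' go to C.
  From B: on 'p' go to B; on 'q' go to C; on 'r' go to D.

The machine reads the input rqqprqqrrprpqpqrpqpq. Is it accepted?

start at A
read 'r': A → A
read 'q': A → E
read 'q': E → B
read 'p': B → B
read 'r': B → D
read 'q': D → C
read 'q': C → B
read 'r': B → D
read 'r': D → E
read 'p': E → B
read 'r': B → D
read 'p': D → C
read 'q': C → B
read 'p': B → B
read 'q': B → C
read 'r': C → B
read 'p': B → B
read 'q': B → C
read 'p': C → E
read 'q': E → B
End state B is not accepting.

No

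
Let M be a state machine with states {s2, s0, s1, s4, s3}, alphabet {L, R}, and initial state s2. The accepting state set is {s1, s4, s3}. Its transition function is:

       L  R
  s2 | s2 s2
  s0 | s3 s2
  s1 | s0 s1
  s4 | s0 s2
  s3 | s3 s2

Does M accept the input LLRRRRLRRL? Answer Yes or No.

start at s2
read 'L': s2 → s2
read 'L': s2 → s2
read 'R': s2 → s2
read 'R': s2 → s2
read 'R': s2 → s2
read 'R': s2 → s2
read 'L': s2 → s2
read 'R': s2 → s2
read 'R': s2 → s2
read 'L': s2 → s2
End state s2 is not accepting.

No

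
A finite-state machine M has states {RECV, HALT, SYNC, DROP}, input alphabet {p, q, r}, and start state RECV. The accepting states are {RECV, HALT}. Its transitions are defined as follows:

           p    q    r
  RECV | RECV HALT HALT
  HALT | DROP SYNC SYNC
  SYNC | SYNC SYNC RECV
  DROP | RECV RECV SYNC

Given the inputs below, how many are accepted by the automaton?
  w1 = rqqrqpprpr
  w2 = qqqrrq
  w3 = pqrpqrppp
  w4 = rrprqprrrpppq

w1: RECV → HALT → SYNC → SYNC → RECV → HALT → DROP → RECV → HALT → DROP → SYNC  → end SYNC, rejected
w2: RECV → HALT → SYNC → SYNC → RECV → HALT → SYNC  → end SYNC, rejected
w3: RECV → RECV → HALT → SYNC → SYNC → SYNC → RECV → RECV → RECV → RECV  → end RECV, accepted
w4: RECV → HALT → SYNC → SYNC → RECV → HALT → DROP → SYNC → RECV → HALT → DROP → RECV → RECV → HALT  → end HALT, accepted

2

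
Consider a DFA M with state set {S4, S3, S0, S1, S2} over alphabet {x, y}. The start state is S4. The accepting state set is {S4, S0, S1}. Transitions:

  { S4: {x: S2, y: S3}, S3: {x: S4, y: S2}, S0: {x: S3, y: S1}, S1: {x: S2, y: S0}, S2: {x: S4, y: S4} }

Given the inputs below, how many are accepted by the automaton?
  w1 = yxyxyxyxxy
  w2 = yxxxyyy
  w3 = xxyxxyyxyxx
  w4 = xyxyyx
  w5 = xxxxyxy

3

w1: S4 → S3 → S4 → S3 → S4 → S3 → S4 → S3 → S4 → S2 → S4  → end S4, accepted
w2: S4 → S3 → S4 → S2 → S4 → S3 → S2 → S4  → end S4, accepted
w3: S4 → S2 → S4 → S3 → S4 → S2 → S4 → S3 → S4 → S3 → S4 → S2  → end S2, rejected
w4: S4 → S2 → S4 → S2 → S4 → S3 → S4  → end S4, accepted
w5: S4 → S2 → S4 → S2 → S4 → S3 → S4 → S3  → end S3, rejected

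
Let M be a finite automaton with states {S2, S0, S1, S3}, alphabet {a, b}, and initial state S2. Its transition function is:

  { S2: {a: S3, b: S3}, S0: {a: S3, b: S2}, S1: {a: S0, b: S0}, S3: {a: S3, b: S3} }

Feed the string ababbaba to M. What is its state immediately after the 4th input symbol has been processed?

S2 → S3 → S3 → S3 → S3
After 4 symbols: S3.

S3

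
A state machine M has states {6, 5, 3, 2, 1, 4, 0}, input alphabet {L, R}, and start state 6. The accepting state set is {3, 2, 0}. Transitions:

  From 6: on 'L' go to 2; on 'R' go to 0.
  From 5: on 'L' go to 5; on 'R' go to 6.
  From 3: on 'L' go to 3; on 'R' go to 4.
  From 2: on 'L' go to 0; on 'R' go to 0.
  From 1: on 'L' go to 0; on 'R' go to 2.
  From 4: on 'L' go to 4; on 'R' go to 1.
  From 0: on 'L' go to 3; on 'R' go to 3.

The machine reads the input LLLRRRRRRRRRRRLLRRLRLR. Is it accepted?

No

start at 6
read 'L': 6 → 2
read 'L': 2 → 0
read 'L': 0 → 3
read 'R': 3 → 4
read 'R': 4 → 1
read 'R': 1 → 2
read 'R': 2 → 0
read 'R': 0 → 3
read 'R': 3 → 4
read 'R': 4 → 1
read 'R': 1 → 2
read 'R': 2 → 0
read 'R': 0 → 3
read 'R': 3 → 4
read 'L': 4 → 4
read 'L': 4 → 4
read 'R': 4 → 1
read 'R': 1 → 2
read 'L': 2 → 0
read 'R': 0 → 3
read 'L': 3 → 3
read 'R': 3 → 4
End state 4 is not accepting.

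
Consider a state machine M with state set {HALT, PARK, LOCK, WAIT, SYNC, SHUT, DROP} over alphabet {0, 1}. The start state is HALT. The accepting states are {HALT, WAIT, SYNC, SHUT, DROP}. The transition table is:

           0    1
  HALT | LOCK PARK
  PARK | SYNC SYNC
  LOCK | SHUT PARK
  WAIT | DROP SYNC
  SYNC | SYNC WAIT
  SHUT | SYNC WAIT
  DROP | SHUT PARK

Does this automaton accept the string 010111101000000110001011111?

HALT → LOCK → PARK → SYNC → WAIT → SYNC → WAIT → SYNC → SYNC → WAIT → DROP → SHUT → SYNC → SYNC → SYNC → SYNC → WAIT → SYNC → SYNC → SYNC → SYNC → WAIT → DROP → PARK → SYNC → WAIT → SYNC → WAIT
End state WAIT is accepting.

Yes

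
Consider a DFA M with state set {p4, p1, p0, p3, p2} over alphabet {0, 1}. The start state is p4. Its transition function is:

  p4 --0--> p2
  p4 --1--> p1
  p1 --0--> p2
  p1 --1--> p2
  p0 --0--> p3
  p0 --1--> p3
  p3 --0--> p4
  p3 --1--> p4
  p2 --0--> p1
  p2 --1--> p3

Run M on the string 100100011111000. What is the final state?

p1

Trace: p4 -1-> p1 -0-> p2 -0-> p1 -1-> p2 -0-> p1 -0-> p2 -0-> p1 -1-> p2 -1-> p3 -1-> p4 -1-> p1 -1-> p2 -0-> p1 -0-> p2 -0-> p1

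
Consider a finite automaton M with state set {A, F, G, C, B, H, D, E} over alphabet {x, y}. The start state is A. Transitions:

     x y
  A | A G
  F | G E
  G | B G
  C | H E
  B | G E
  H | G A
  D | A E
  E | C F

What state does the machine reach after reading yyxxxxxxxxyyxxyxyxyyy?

A → G → G → B → G → B → G → B → G → B → G → G → G → B → G → G → B → E → C → E → F → E

E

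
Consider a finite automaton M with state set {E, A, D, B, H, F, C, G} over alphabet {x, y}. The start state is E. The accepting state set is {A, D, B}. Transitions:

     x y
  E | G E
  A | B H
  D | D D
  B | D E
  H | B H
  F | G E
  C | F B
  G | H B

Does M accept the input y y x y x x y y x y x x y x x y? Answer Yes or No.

E → E → E → G → B → D → D → D → D → D → D → D → D → D → D → D → D
End state D is accepting.

Yes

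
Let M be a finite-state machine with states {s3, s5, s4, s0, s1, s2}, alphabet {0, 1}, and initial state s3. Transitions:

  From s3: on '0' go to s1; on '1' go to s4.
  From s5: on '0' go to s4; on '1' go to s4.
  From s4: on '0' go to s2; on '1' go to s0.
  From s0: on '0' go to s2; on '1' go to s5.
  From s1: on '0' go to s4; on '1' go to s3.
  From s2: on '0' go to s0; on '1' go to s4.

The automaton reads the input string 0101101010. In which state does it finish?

s3 → s1 → s3 → s1 → s3 → s4 → s2 → s4 → s2 → s4 → s2

s2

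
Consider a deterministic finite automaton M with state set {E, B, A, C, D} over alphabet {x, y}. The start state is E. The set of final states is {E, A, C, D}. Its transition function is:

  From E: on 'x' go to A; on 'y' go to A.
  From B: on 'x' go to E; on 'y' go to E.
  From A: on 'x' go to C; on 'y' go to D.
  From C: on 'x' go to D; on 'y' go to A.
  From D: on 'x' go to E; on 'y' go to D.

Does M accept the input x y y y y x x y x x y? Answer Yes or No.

start at E
read 'x': E → A
read 'y': A → D
read 'y': D → D
read 'y': D → D
read 'y': D → D
read 'x': D → E
read 'x': E → A
read 'y': A → D
read 'x': D → E
read 'x': E → A
read 'y': A → D
End state D is accepting.

Yes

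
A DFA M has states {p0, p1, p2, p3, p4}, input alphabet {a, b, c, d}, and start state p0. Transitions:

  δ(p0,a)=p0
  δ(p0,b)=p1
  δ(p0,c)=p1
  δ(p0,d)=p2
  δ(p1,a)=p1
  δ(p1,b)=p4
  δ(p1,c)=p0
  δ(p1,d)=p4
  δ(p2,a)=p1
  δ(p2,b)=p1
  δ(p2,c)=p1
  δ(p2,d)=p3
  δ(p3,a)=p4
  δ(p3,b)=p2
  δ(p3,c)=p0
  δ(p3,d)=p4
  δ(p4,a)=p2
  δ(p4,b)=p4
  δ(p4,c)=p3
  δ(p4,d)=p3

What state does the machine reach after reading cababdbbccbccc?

Trace: p0 -c-> p1 -a-> p1 -b-> p4 -a-> p2 -b-> p1 -d-> p4 -b-> p4 -b-> p4 -c-> p3 -c-> p0 -b-> p1 -c-> p0 -c-> p1 -c-> p0

p0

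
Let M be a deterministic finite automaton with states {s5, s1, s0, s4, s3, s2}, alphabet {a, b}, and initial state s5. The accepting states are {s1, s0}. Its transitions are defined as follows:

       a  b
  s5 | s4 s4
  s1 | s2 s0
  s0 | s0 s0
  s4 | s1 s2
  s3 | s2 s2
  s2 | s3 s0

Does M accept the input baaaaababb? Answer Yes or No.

s5 → s4 → s1 → s2 → s3 → s2 → s3 → s2 → s3 → s2 → s0
End state s0 is accepting.

Yes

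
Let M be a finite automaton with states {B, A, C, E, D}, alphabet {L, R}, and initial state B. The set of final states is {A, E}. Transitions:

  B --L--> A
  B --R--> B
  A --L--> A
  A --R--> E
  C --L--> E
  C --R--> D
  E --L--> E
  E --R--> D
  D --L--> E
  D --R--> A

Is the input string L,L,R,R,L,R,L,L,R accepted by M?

No

B → A → A → E → D → E → D → E → E → D
End state D is not accepting.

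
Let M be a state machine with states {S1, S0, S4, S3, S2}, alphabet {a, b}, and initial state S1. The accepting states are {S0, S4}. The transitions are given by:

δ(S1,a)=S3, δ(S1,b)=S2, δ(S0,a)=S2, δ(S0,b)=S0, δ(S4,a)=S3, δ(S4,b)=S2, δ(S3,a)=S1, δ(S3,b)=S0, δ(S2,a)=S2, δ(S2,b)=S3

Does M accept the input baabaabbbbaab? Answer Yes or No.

No

S1 → S2 → S2 → S2 → S3 → S1 → S3 → S0 → S0 → S0 → S0 → S2 → S2 → S3
End state S3 is not accepting.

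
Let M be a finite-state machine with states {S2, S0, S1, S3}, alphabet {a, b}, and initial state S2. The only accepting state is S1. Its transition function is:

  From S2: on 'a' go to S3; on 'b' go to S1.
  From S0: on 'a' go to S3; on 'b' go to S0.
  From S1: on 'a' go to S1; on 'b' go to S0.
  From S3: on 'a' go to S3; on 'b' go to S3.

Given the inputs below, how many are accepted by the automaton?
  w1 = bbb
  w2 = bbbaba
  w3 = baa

1

w1: S2 → S1 → S0 → S0  → end S0, rejected
w2: S2 → S1 → S0 → S0 → S3 → S3 → S3  → end S3, rejected
w3: S2 → S1 → S1 → S1  → end S1, accepted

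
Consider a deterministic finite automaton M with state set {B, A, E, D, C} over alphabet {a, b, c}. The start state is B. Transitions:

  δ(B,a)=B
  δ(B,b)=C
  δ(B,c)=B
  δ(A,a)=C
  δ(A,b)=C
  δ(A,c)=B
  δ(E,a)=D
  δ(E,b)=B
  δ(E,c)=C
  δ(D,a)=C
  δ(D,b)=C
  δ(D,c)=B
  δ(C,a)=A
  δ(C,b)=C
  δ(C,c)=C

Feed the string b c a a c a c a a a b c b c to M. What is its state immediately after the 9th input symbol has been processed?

Trace: B -b-> C -c-> C -a-> A -a-> C -c-> C -a-> A -c-> B -a-> B -a-> B
After 9 symbols: B.

B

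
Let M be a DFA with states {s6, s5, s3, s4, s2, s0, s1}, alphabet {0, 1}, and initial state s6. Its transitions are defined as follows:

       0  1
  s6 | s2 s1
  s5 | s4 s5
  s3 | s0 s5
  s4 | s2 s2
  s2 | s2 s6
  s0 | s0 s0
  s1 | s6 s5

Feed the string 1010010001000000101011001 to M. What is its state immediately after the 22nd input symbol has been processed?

s6 → s1 → s6 → s1 → s6 → s2 → s6 → s2 → s2 → s2 → s6 → s2 → s2 → s2 → s2 → s2 → s2 → s6 → s2 → s6 → s2 → s6 → s1
After 22 symbols: s1.

s1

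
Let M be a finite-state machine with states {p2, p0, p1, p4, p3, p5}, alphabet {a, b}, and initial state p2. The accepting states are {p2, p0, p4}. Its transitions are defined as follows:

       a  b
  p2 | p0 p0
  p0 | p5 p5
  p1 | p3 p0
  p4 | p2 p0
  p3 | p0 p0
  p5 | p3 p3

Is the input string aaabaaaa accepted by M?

p2 → p0 → p5 → p3 → p0 → p5 → p3 → p0 → p5
End state p5 is not accepting.

No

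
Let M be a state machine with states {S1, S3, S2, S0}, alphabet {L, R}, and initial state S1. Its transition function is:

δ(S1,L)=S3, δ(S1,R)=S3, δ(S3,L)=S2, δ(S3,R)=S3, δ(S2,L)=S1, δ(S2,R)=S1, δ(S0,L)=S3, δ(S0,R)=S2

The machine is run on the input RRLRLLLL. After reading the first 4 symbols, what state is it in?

start at S1
read 'R': S1 → S3
read 'R': S3 → S3
read 'L': S3 → S2
read 'R': S2 → S1
After 4 symbols: S1.

S1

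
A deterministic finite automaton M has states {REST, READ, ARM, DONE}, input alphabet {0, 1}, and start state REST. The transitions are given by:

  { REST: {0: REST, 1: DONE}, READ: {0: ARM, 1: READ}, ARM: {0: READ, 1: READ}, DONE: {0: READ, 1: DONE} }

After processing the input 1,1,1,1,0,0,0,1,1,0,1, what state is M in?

Trace: REST -1-> DONE -1-> DONE -1-> DONE -1-> DONE -0-> READ -0-> ARM -0-> READ -1-> READ -1-> READ -0-> ARM -1-> READ

READ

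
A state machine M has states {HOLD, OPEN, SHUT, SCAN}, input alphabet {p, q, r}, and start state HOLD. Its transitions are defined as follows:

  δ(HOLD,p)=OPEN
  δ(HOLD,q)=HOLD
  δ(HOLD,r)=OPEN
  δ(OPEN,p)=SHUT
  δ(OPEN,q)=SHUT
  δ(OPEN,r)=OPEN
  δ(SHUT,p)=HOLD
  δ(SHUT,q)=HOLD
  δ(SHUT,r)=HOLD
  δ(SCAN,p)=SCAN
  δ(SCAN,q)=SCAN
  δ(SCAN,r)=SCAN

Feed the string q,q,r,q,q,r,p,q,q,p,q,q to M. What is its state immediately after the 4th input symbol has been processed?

SHUT

start at HOLD
read 'q': HOLD → HOLD
read 'q': HOLD → HOLD
read 'r': HOLD → OPEN
read 'q': OPEN → SHUT
After 4 symbols: SHUT.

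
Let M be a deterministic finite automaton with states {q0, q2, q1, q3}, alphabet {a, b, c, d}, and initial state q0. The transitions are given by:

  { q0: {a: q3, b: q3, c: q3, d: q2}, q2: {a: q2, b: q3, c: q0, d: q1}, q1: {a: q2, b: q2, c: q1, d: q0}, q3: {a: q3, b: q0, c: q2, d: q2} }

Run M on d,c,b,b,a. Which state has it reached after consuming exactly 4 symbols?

start at q0
read 'd': q0 → q2
read 'c': q2 → q0
read 'b': q0 → q3
read 'b': q3 → q0
After 4 symbols: q0.

q0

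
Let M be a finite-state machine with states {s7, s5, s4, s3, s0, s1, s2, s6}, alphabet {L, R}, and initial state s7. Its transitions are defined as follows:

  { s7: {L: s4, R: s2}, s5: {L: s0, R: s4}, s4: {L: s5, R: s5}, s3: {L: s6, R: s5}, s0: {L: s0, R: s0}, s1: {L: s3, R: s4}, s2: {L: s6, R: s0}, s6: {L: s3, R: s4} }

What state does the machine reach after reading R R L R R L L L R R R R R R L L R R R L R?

s0

s7 → s2 → s0 → s0 → s0 → s0 → s0 → s0 → s0 → s0 → s0 → s0 → s0 → s0 → s0 → s0 → s0 → s0 → s0 → s0 → s0 → s0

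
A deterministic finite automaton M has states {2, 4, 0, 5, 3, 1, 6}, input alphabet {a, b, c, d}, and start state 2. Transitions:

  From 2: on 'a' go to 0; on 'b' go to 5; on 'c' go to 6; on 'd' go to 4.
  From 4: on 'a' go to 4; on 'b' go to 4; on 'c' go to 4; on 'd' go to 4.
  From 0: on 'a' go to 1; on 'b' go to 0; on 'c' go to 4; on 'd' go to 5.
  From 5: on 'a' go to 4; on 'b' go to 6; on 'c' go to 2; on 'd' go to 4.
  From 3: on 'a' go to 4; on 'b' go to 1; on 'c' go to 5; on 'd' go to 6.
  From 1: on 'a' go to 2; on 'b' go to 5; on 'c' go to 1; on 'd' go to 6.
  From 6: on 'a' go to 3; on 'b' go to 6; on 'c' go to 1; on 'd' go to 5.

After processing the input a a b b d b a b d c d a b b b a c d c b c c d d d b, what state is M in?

2 → 0 → 1 → 5 → 6 → 5 → 6 → 3 → 1 → 6 → 1 → 6 → 3 → 1 → 5 → 6 → 3 → 5 → 4 → 4 → 4 → 4 → 4 → 4 → 4 → 4 → 4

4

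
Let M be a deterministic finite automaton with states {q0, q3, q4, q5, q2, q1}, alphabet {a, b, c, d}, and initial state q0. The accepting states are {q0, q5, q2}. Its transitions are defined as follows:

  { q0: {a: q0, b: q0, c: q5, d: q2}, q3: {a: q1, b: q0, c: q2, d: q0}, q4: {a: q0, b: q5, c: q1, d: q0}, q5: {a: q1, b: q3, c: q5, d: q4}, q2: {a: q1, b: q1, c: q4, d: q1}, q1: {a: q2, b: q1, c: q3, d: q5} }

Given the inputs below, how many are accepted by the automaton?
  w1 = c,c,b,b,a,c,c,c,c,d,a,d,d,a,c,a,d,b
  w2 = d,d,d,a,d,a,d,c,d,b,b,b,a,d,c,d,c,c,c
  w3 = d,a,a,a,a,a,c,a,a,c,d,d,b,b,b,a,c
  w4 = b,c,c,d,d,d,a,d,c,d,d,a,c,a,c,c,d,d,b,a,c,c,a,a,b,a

2

w1:
  start at q0
  read 'c': q0 → q5
  read 'c': q5 → q5
  read 'b': q5 → q3
  read 'b': q3 → q0
  read 'a': q0 → q0
  read 'c': q0 → q5
  read 'c': q5 → q5
  read 'c': q5 → q5
  read 'c': q5 → q5
  read 'd': q5 → q4
  read 'a': q4 → q0
  read 'd': q0 → q2
  read 'd': q2 → q1
  read 'a': q1 → q2
  read 'c': q2 → q4
  read 'a': q4 → q0
  read 'd': q0 → q2
  read 'b': q2 → q1
  end q1, rejected
w2:
  start at q0
  read 'd': q0 → q2
  read 'd': q2 → q1
  read 'd': q1 → q5
  read 'a': q5 → q1
  read 'd': q1 → q5
  read 'a': q5 → q1
  read 'd': q1 → q5
  read 'c': q5 → q5
  read 'd': q5 → q4
  read 'b': q4 → q5
  read 'b': q5 → q3
  read 'b': q3 → q0
  read 'a': q0 → q0
  read 'd': q0 → q2
  read 'c': q2 → q4
  read 'd': q4 → q0
  read 'c': q0 → q5
  read 'c': q5 → q5
  read 'c': q5 → q5
  end q5, accepted
w3:
  start at q0
  read 'd': q0 → q2
  read 'a': q2 → q1
  read 'a': q1 → q2
  read 'a': q2 → q1
  read 'a': q1 → q2
  read 'a': q2 → q1
  read 'c': q1 → q3
  read 'a': q3 → q1
  read 'a': q1 → q2
  read 'c': q2 → q4
  read 'd': q4 → q0
  read 'd': q0 → q2
  read 'b': q2 → q1
  read 'b': q1 → q1
  read 'b': q1 → q1
  read 'a': q1 → q2
  read 'c': q2 → q4
  end q4, rejected
w4:
  start at q0
  read 'b': q0 → q0
  read 'c': q0 → q5
  read 'c': q5 → q5
  read 'd': q5 → q4
  read 'd': q4 → q0
  read 'd': q0 → q2
  read 'a': q2 → q1
  read 'd': q1 → q5
  read 'c': q5 → q5
  read 'd': q5 → q4
  read 'd': q4 → q0
  read 'a': q0 → q0
  read 'c': q0 → q5
  read 'a': q5 → q1
  read 'c': q1 → q3
  read 'c': q3 → q2
  read 'd': q2 → q1
  read 'd': q1 → q5
  read 'b': q5 → q3
  read 'a': q3 → q1
  read 'c': q1 → q3
  read 'c': q3 → q2
  read 'a': q2 → q1
  read 'a': q1 → q2
  read 'b': q2 → q1
  read 'a': q1 → q2
  end q2, accepted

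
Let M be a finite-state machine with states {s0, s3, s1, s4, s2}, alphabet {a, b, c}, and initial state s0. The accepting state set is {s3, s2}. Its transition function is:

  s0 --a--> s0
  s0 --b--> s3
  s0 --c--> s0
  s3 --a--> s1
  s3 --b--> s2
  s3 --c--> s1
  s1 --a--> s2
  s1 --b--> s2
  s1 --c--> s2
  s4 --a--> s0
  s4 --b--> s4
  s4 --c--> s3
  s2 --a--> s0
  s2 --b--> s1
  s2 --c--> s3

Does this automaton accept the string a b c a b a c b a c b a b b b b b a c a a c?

s0 → s0 → s3 → s1 → s2 → s1 → s2 → s3 → s2 → s0 → s0 → s3 → s1 → s2 → s1 → s2 → s1 → s2 → s0 → s0 → s0 → s0 → s0
End state s0 is not accepting.

No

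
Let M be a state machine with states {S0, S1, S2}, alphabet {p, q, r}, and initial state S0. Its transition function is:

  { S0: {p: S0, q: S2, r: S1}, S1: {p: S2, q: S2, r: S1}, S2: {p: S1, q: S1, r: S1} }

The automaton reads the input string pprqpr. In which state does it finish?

start at S0
read 'p': S0 → S0
read 'p': S0 → S0
read 'r': S0 → S1
read 'q': S1 → S2
read 'p': S2 → S1
read 'r': S1 → S1

S1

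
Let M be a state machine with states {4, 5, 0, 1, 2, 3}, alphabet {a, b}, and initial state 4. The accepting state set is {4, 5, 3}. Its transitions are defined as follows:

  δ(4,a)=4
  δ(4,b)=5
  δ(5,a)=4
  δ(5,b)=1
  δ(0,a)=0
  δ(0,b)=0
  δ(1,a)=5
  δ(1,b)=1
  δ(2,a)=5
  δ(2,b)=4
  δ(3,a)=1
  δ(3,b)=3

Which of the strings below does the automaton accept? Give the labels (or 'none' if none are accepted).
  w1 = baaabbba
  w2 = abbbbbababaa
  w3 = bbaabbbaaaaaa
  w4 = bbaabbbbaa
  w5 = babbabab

w1, w2, w3, w4

w1: Trace: 4 -b-> 5 -a-> 4 -a-> 4 -a-> 4 -b-> 5 -b-> 1 -b-> 1 -a-> 5  → end 5, accepted
w2: Trace: 4 -a-> 4 -b-> 5 -b-> 1 -b-> 1 -b-> 1 -b-> 1 -a-> 5 -b-> 1 -a-> 5 -b-> 1 -a-> 5 -a-> 4  → end 4, accepted
w3: Trace: 4 -b-> 5 -b-> 1 -a-> 5 -a-> 4 -b-> 5 -b-> 1 -b-> 1 -a-> 5 -a-> 4 -a-> 4 -a-> 4 -a-> 4 -a-> 4  → end 4, accepted
w4: Trace: 4 -b-> 5 -b-> 1 -a-> 5 -a-> 4 -b-> 5 -b-> 1 -b-> 1 -b-> 1 -a-> 5 -a-> 4  → end 4, accepted
w5: Trace: 4 -b-> 5 -a-> 4 -b-> 5 -b-> 1 -a-> 5 -b-> 1 -a-> 5 -b-> 1  → end 1, rejected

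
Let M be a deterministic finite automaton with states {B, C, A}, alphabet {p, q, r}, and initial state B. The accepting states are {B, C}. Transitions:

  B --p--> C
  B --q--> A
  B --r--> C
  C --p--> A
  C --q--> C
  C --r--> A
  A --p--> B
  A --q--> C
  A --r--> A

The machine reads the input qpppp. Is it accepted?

start at B
read 'q': B → A
read 'p': A → B
read 'p': B → C
read 'p': C → A
read 'p': A → B
End state B is accepting.

Yes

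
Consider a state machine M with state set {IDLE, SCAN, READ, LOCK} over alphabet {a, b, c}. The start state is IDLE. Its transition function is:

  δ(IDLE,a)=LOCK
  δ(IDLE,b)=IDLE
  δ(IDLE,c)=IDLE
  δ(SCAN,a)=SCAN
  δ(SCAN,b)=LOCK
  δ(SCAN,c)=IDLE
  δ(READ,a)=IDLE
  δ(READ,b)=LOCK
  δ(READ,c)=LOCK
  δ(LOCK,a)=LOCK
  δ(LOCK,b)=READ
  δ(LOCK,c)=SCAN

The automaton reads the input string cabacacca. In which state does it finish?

LOCK

Trace: IDLE -c-> IDLE -a-> LOCK -b-> READ -a-> IDLE -c-> IDLE -a-> LOCK -c-> SCAN -c-> IDLE -a-> LOCK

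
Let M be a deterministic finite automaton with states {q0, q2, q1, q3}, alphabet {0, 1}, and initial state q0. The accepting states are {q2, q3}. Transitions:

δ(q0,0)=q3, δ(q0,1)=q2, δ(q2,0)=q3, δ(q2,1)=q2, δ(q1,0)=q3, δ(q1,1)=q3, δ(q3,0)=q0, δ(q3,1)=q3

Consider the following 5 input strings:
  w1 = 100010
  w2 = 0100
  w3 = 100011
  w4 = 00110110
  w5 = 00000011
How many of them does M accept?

w1: Trace: q0 -1-> q2 -0-> q3 -0-> q0 -0-> q3 -1-> q3 -0-> q0  → end q0, rejected
w2: Trace: q0 -0-> q3 -1-> q3 -0-> q0 -0-> q3  → end q3, accepted
w3: Trace: q0 -1-> q2 -0-> q3 -0-> q0 -0-> q3 -1-> q3 -1-> q3  → end q3, accepted
w4: Trace: q0 -0-> q3 -0-> q0 -1-> q2 -1-> q2 -0-> q3 -1-> q3 -1-> q3 -0-> q0  → end q0, rejected
w5: Trace: q0 -0-> q3 -0-> q0 -0-> q3 -0-> q0 -0-> q3 -0-> q0 -1-> q2 -1-> q2  → end q2, accepted

3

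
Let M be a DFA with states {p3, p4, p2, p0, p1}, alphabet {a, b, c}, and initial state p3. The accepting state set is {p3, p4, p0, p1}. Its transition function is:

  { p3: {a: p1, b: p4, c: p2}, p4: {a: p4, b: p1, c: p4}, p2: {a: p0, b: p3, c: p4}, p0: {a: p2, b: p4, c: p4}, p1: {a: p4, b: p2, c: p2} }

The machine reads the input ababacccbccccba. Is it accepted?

p3 → p1 → p2 → p0 → p4 → p4 → p4 → p4 → p4 → p1 → p2 → p4 → p4 → p4 → p1 → p4
End state p4 is accepting.

Yes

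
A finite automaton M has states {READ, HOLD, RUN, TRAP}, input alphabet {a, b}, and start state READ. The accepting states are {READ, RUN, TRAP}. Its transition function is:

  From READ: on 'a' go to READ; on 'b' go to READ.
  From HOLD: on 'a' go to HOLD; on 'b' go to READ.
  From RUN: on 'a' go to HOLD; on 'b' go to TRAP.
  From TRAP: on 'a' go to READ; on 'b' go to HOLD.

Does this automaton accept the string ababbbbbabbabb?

start at READ
read 'a': READ → READ
read 'b': READ → READ
read 'a': READ → READ
read 'b': READ → READ
read 'b': READ → READ
read 'b': READ → READ
read 'b': READ → READ
read 'b': READ → READ
read 'a': READ → READ
read 'b': READ → READ
read 'b': READ → READ
read 'a': READ → READ
read 'b': READ → READ
read 'b': READ → READ
End state READ is accepting.

Yes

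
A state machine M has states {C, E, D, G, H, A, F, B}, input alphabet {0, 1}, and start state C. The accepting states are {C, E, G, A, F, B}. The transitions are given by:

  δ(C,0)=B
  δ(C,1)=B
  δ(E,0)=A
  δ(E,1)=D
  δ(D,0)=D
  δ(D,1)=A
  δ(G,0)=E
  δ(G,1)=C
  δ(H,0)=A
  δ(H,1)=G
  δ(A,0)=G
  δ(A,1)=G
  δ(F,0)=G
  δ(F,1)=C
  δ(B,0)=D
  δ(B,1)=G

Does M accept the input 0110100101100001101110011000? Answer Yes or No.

Yes

C → B → G → C → B → G → E → A → G → E → D → A → G → E → A → G → C → B → D → A → G → C → B → D → A → G → E → A → G
End state G is accepting.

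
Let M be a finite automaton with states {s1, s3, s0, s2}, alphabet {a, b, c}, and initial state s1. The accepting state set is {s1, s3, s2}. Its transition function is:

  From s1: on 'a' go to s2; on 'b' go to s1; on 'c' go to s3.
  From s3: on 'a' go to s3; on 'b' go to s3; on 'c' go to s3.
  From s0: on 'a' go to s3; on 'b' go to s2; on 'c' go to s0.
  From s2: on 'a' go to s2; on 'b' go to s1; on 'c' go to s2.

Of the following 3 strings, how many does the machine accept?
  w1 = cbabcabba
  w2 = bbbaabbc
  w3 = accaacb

3

w1: Trace: s1 -c-> s3 -b-> s3 -a-> s3 -b-> s3 -c-> s3 -a-> s3 -b-> s3 -b-> s3 -a-> s3  → end s3, accepted
w2: Trace: s1 -b-> s1 -b-> s1 -b-> s1 -a-> s2 -a-> s2 -b-> s1 -b-> s1 -c-> s3  → end s3, accepted
w3: Trace: s1 -a-> s2 -c-> s2 -c-> s2 -a-> s2 -a-> s2 -c-> s2 -b-> s1  → end s1, accepted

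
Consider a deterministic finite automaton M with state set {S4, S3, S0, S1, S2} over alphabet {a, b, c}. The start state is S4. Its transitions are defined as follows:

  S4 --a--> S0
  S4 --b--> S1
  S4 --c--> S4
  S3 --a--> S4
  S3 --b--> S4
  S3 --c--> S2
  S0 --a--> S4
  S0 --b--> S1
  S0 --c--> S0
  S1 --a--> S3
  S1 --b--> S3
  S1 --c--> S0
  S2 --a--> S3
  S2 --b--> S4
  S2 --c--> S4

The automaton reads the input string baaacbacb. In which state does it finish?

S4

start at S4
read 'b': S4 → S1
read 'a': S1 → S3
read 'a': S3 → S4
read 'a': S4 → S0
read 'c': S0 → S0
read 'b': S0 → S1
read 'a': S1 → S3
read 'c': S3 → S2
read 'b': S2 → S4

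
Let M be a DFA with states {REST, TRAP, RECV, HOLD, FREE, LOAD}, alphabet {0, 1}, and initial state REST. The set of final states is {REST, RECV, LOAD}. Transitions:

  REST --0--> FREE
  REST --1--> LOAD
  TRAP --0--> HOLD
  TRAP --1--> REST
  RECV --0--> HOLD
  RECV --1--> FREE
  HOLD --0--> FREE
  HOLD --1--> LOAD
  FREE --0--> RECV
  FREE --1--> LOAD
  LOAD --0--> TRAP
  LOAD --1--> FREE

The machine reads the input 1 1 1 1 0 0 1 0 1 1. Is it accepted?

Yes

Trace: REST -1-> LOAD -1-> FREE -1-> LOAD -1-> FREE -0-> RECV -0-> HOLD -1-> LOAD -0-> TRAP -1-> REST -1-> LOAD
End state LOAD is accepting.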